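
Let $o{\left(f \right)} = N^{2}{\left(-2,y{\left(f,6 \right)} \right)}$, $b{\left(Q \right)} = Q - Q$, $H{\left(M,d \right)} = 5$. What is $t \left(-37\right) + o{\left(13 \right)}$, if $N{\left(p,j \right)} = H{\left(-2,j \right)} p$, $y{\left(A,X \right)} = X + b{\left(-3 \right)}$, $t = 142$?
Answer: $-5154$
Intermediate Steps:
$b{\left(Q \right)} = 0$
$y{\left(A,X \right)} = X$ ($y{\left(A,X \right)} = X + 0 = X$)
$N{\left(p,j \right)} = 5 p$
$o{\left(f \right)} = 100$ ($o{\left(f \right)} = \left(5 \left(-2\right)\right)^{2} = \left(-10\right)^{2} = 100$)
$t \left(-37\right) + o{\left(13 \right)} = 142 \left(-37\right) + 100 = -5254 + 100 = -5154$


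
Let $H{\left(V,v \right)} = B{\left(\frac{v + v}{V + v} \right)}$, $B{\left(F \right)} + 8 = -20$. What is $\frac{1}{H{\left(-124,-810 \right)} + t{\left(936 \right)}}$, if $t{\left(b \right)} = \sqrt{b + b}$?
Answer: $\frac{7}{272} + \frac{3 \sqrt{13}}{272} \approx 0.065502$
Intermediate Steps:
$t{\left(b \right)} = \sqrt{2} \sqrt{b}$ ($t{\left(b \right)} = \sqrt{2 b} = \sqrt{2} \sqrt{b}$)
$B{\left(F \right)} = -28$ ($B{\left(F \right)} = -8 - 20 = -28$)
$H{\left(V,v \right)} = -28$
$\frac{1}{H{\left(-124,-810 \right)} + t{\left(936 \right)}} = \frac{1}{-28 + \sqrt{2} \sqrt{936}} = \frac{1}{-28 + \sqrt{2} \cdot 6 \sqrt{26}} = \frac{1}{-28 + 12 \sqrt{13}}$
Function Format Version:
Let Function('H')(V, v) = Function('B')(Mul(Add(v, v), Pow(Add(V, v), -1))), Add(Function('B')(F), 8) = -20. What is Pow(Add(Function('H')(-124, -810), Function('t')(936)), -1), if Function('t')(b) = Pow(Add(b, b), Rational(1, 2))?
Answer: Add(Rational(7, 272), Mul(Rational(3, 272), Pow(13, Rational(1, 2)))) ≈ 0.065502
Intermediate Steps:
Function('t')(b) = Mul(Pow(2, Rational(1, 2)), Pow(b, Rational(1, 2))) (Function('t')(b) = Pow(Mul(2, b), Rational(1, 2)) = Mul(Pow(2, Rational(1, 2)), Pow(b, Rational(1, 2))))
Function('B')(F) = -28 (Function('B')(F) = Add(-8, -20) = -28)
Function('H')(V, v) = -28
Pow(Add(Function('H')(-124, -810), Function('t')(936)), -1) = Pow(Add(-28, Mul(Pow(2, Rational(1, 2)), Pow(936, Rational(1, 2)))), -1) = Pow(Add(-28, Mul(Pow(2, Rational(1, 2)), Mul(6, Pow(26, Rational(1, 2))))), -1) = Pow(Add(-28, Mul(12, Pow(13, Rational(1, 2)))), -1)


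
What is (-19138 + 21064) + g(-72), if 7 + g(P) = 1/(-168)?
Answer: 322391/168 ≈ 1919.0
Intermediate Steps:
g(P) = -1177/168 (g(P) = -7 + 1/(-168) = -7 - 1/168 = -1177/168)
(-19138 + 21064) + g(-72) = (-19138 + 21064) - 1177/168 = 1926 - 1177/168 = 322391/168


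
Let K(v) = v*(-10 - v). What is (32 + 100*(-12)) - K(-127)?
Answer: 13691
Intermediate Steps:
(32 + 100*(-12)) - K(-127) = (32 + 100*(-12)) - (-1)*(-127)*(10 - 127) = (32 - 1200) - (-1)*(-127)*(-117) = -1168 - 1*(-14859) = -1168 + 14859 = 13691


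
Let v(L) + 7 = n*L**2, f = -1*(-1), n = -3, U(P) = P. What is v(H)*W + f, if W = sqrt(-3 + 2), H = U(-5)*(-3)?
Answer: 1 - 682*I ≈ 1.0 - 682.0*I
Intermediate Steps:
H = 15 (H = -5*(-3) = 15)
f = 1
W = I (W = sqrt(-1) = I ≈ 1.0*I)
v(L) = -7 - 3*L**2
v(H)*W + f = (-7 - 3*15**2)*I + 1 = (-7 - 3*225)*I + 1 = (-7 - 675)*I + 1 = -682*I + 1 = 1 - 682*I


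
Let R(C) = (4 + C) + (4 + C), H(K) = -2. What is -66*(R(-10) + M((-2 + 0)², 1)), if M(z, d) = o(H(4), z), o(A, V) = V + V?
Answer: 264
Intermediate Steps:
o(A, V) = 2*V
R(C) = 8 + 2*C
M(z, d) = 2*z
-66*(R(-10) + M((-2 + 0)², 1)) = -66*((8 + 2*(-10)) + 2*(-2 + 0)²) = -66*((8 - 20) + 2*(-2)²) = -66*(-12 + 2*4) = -66*(-12 + 8) = -66*(-4) = 264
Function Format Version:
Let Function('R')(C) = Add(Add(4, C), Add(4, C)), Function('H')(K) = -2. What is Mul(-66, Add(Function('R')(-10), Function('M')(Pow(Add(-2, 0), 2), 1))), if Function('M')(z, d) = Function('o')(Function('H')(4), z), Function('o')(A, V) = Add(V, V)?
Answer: 264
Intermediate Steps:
Function('o')(A, V) = Mul(2, V)
Function('R')(C) = Add(8, Mul(2, C))
Function('M')(z, d) = Mul(2, z)
Mul(-66, Add(Function('R')(-10), Function('M')(Pow(Add(-2, 0), 2), 1))) = Mul(-66, Add(Add(8, Mul(2, -10)), Mul(2, Pow(Add(-2, 0), 2)))) = Mul(-66, Add(Add(8, -20), Mul(2, Pow(-2, 2)))) = Mul(-66, Add(-12, Mul(2, 4))) = Mul(-66, Add(-12, 8)) = Mul(-66, -4) = 264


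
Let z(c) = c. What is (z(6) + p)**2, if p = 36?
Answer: 1764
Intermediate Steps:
(z(6) + p)**2 = (6 + 36)**2 = 42**2 = 1764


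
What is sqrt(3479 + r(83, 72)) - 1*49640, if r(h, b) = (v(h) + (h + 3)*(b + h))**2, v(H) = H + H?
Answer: -49640 + 7*sqrt(3717255) ≈ -36144.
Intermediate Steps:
v(H) = 2*H
r(h, b) = (2*h + (3 + h)*(b + h))**2 (r(h, b) = (2*h + (h + 3)*(b + h))**2 = (2*h + (3 + h)*(b + h))**2)
sqrt(3479 + r(83, 72)) - 1*49640 = sqrt(3479 + (83**2 + 3*72 + 5*83 + 72*83)**2) - 1*49640 = sqrt(3479 + (6889 + 216 + 415 + 5976)**2) - 49640 = sqrt(3479 + 13496**2) - 49640 = sqrt(3479 + 182142016) - 49640 = sqrt(182145495) - 49640 = 7*sqrt(3717255) - 49640 = -49640 + 7*sqrt(3717255)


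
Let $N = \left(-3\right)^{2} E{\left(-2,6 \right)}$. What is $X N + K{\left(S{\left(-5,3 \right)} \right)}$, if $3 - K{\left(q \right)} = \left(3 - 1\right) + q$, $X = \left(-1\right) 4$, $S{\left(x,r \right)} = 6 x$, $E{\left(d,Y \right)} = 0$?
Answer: $31$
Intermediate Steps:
$X = -4$
$K{\left(q \right)} = 1 - q$ ($K{\left(q \right)} = 3 - \left(\left(3 - 1\right) + q\right) = 3 - \left(2 + q\right) = 1 - q$)
$N = 0$ ($N = \left(-3\right)^{2} \cdot 0 = 9 \cdot 0 = 0$)
$X N + K{\left(S{\left(-5,3 \right)} \right)} = \left(-4\right) 0 - \left(-1 + 6 \left(-5\right)\right) = 0 + \left(1 - -30\right) = 0 + \left(1 + 30\right) = 0 + 31 = 31$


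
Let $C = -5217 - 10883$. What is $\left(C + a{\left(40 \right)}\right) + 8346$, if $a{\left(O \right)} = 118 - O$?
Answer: $-7676$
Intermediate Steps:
$C = -16100$ ($C = -5217 - 10883 = -16100$)
$\left(C + a{\left(40 \right)}\right) + 8346 = \left(-16100 + \left(118 - 40\right)\right) + 8346 = \left(-16100 + 78\right) + 8346 = -16022 + 8346 = -7676$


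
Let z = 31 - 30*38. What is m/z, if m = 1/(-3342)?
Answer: 1/3706278 ≈ 2.6981e-7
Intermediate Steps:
z = -1109 (z = 31 - 1140 = -1109)
m = -1/3342 ≈ -0.00029922
m/z = -1/3342/(-1109) = -1/3342*(-1/1109) = 1/3706278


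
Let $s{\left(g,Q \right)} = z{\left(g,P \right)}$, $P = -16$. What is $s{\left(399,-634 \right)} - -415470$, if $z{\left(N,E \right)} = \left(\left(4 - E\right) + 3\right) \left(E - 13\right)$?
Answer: $414803$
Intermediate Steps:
$z{\left(N,E \right)} = \left(-13 + E\right) \left(7 - E\right)$ ($z{\left(N,E \right)} = \left(7 - E\right) \left(-13 + E\right) = \left(-13 + E\right) \left(7 - E\right)$)
$s{\left(g,Q \right)} = -667$ ($s{\left(g,Q \right)} = -91 - \left(-16\right)^{2} + 20 \left(-16\right) = -91 - 256 - 320 = -667$)
$s{\left(399,-634 \right)} - -415470 = -667 - -415470 = -667 + 415470 = 414803$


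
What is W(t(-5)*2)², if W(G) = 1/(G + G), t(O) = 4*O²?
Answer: 1/160000 ≈ 6.2500e-6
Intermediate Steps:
W(G) = 1/(2*G)
W(t(-5)*2)² = (1/(2*(((4*(-5)²)*2))))² = (1/(2*(((4*25)*2))))² = (1/(2*((100*2))))² = ((½)/200)² = ((½)*(1/200))² = (1/400)² = 1/160000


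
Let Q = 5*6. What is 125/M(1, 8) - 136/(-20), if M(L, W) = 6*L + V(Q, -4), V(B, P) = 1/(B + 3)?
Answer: 27391/995 ≈ 27.529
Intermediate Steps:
Q = 30
V(B, P) = 1/(3 + B)
M(L, W) = 1/33 + 6*L (M(L, W) = 6*L + 1/(3 + 30) = 6*L + 1/33 = 1/33 + 6*L)
125/M(1, 8) - 136/(-20) = 125/(1/33 + 6*1) - 136/(-20) = 125/(1/33 + 6) - 136*(-1/20) = 125/(199/33) + 34/5 = 125*(33/199) + 34/5 = 4125/199 + 34/5 = 27391/995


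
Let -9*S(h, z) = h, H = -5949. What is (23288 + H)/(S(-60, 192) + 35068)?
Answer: 7431/15032 ≈ 0.49435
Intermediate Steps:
S(h, z) = -h/9
(23288 + H)/(S(-60, 192) + 35068) = (23288 - 5949)/(-⅑*(-60) + 35068) = 17339/(20/3 + 35068) = 17339/(105224/3) = 17339*(3/105224) = 7431/15032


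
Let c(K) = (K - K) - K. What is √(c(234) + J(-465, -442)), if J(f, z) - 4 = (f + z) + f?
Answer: 3*I*√178 ≈ 40.025*I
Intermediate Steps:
c(K) = -K (c(K) = 0 - K = -K)
J(f, z) = 4 + z + 2*f (J(f, z) = 4 + ((f + z) + f) = 4 + (z + 2*f) = 4 + z + 2*f)
√(c(234) + J(-465, -442)) = √(-1*234 + (4 - 442 + 2*(-465))) = √(-234 + (4 - 442 - 930)) = √(-234 - 1368) = √(-1602) = 3*I*√178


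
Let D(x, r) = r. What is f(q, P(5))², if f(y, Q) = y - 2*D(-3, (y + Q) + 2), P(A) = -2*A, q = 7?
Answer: 81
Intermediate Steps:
f(y, Q) = -4 - y - 2*Q (f(y, Q) = y - 2*((y + Q) + 2) = y - 2*((Q + y) + 2) = y - 2*(2 + Q + y) = y + (-4 - 2*Q - 2*y) = -4 - y - 2*Q)
f(q, P(5))² = (-4 - 1*7 - (-4)*5)² = (-4 - 7 - 2*(-10))² = (-4 - 7 + 20)² = 9² = 81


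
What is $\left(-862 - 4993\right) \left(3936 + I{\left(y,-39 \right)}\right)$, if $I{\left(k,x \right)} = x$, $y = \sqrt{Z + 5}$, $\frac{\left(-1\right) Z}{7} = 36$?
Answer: $-22816935$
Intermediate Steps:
$Z = -252$ ($Z = \left(-7\right) 36 = -252$)
$y = i \sqrt{247}$ ($y = \sqrt{-252 + 5} = \sqrt{-247} = i \sqrt{247} \approx 15.716 i$)
$\left(-862 - 4993\right) \left(3936 + I{\left(y,-39 \right)}\right) = \left(-862 - 4993\right) \left(3936 - 39\right) = \left(-5855\right) 3897 = -22816935$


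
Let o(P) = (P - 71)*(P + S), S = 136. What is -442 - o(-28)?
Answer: 10250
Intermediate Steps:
o(P) = (-71 + P)*(136 + P) (o(P) = (P - 71)*(P + 136) = (-71 + P)*(136 + P))
-442 - o(-28) = -442 - (-9656 + (-28)² + 65*(-28)) = -442 - (-9656 + 784 - 1820) = -442 - 1*(-10692) = -442 + 10692 = 10250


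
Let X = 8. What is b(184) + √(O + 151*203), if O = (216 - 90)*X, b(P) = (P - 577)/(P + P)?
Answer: -393/368 + √31661 ≈ 176.87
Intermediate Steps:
b(P) = (-577 + P)/(2*P) (b(P) = (-577 + P)/((2*P)) = (-577 + P)*(1/(2*P)) = (-577 + P)/(2*P))
O = 1008 (O = (216 - 90)*8 = 126*8 = 1008)
b(184) + √(O + 151*203) = (½)*(-577 + 184)/184 + √(1008 + 151*203) = (½)*(1/184)*(-393) + √(1008 + 30653) = -393/368 + √31661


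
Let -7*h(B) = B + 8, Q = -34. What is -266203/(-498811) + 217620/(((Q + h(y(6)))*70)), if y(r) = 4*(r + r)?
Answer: -1796143550/24441739 ≈ -73.487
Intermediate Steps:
y(r) = 8*r (y(r) = 4*(2*r) = 8*r)
h(B) = -8/7 - B/7 (h(B) = -(B + 8)/7 = -(8 + B)/7 = -8/7 - B/7)
-266203/(-498811) + 217620/(((Q + h(y(6)))*70)) = -266203/(-498811) + 217620/(((-34 + (-8/7 - 8*6/7))*70)) = -266203*(-1/498811) + 217620/(((-34 + (-8/7 - ⅐*48))*70)) = 266203/498811 + 217620/(((-34 + (-8/7 - 48/7))*70)) = 266203/498811 + 217620/(((-34 - 8)*70)) = 266203/498811 + 217620/((-42*70)) = 266203/498811 + 217620/(-2940) = 266203/498811 + 217620*(-1/2940) = 266203/498811 - 3627/49 = -1796143550/24441739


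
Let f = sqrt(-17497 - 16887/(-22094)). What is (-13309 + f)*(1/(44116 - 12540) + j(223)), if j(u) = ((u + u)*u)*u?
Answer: -9320669812977165/31576 + 700328335185*I*sqrt(8540697094114)/697640144 ≈ -2.9518e+11 + 2.9337e+9*I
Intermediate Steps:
j(u) = 2*u**3 (j(u) = ((2*u)*u)*u = (2*u**2)*u = 2*u**3)
f = I*sqrt(8540697094114)/22094 (f = sqrt(-17497 - 16887*(-1/22094)) = sqrt(-17497 + 16887/22094) = sqrt(-386561831/22094) = I*sqrt(8540697094114)/22094 ≈ 132.27*I)
(-13309 + f)*(1/(44116 - 12540) + j(223)) = (-13309 + I*sqrt(8540697094114)/22094)*(1/(44116 - 12540) + 2*223**3) = (-13309 + I*sqrt(8540697094114)/22094)*(1/31576 + 2*11089567) = (-13309 + I*sqrt(8540697094114)/22094)*(1/31576 + 22179134) = (-13309 + I*sqrt(8540697094114)/22094)*(700328335185/31576) = -9320669812977165/31576 + 700328335185*I*sqrt(8540697094114)/697640144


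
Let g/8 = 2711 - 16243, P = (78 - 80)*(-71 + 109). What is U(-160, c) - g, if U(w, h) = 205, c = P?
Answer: 108461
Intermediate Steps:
P = -76 (P = -2*38 = -76)
g = -108256 (g = 8*(2711 - 16243) = 8*(-13532) = -108256)
c = -76
U(-160, c) - g = 205 - 1*(-108256) = 205 + 108256 = 108461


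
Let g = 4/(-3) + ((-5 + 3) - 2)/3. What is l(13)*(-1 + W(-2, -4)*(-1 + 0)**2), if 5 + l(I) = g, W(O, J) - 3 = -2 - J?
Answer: -92/3 ≈ -30.667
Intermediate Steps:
W(O, J) = 1 - J (W(O, J) = 3 + (-2 - J) = 1 - J)
g = -8/3 (g = 4*(-1/3) + (-2 - 2)*(1/3) = -4/3 - 4*1/3 = -4/3 - 4/3 = -8/3 ≈ -2.6667)
l(I) = -23/3 (l(I) = -5 - 8/3 = -23/3)
l(13)*(-1 + W(-2, -4)*(-1 + 0)**2) = -23*(-1 + (1 - 1*(-4))*(-1 + 0)**2)/3 = -23*(-1 + (1 + 4)*(-1)**2)/3 = -23*(-1 + 5*1)/3 = -23*(-1 + 5)/3 = -23/3*4 = -92/3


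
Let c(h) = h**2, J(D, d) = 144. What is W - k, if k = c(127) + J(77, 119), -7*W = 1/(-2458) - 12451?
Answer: -249388679/17206 ≈ -14494.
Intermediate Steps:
W = 30604559/17206 (W = -(1/(-2458) - 12451)/7 = -(-1/2458 - 12451)/7 = -1/7*(-30604559/2458) = 30604559/17206 ≈ 1778.7)
k = 16273 (k = 127**2 + 144 = 16129 + 144 = 16273)
W - k = 30604559/17206 - 1*16273 = 30604559/17206 - 16273 = -249388679/17206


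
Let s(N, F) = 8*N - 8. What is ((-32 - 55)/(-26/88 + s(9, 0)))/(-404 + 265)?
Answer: 3828/389617 ≈ 0.0098250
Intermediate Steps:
s(N, F) = -8 + 8*N
((-32 - 55)/(-26/88 + s(9, 0)))/(-404 + 265) = ((-32 - 55)/(-26/88 + (-8 + 8*9)))/(-404 + 265) = (-87/(-26*1/88 + (-8 + 72)))/(-139) = -(-87)/(139*(-13/44 + 64)) = -(-87)/(139*2803/44) = -(-87)*44/(139*2803) = -1/139*(-3828/2803) = 3828/389617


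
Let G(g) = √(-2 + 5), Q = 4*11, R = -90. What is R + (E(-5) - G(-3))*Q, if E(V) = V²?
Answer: 1010 - 44*√3 ≈ 933.79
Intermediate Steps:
Q = 44
G(g) = √3
R + (E(-5) - G(-3))*Q = -90 + ((-5)² - √3)*44 = -90 + (25 - √3)*44 = -90 + (1100 - 44*√3) = 1010 - 44*√3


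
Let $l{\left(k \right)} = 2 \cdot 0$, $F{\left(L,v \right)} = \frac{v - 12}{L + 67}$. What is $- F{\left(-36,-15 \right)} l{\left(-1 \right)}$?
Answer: $0$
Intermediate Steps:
$F{\left(L,v \right)} = \frac{-12 + v}{67 + L}$
$l{\left(k \right)} = 0$
$- F{\left(-36,-15 \right)} l{\left(-1 \right)} = - \frac{-12 - 15}{67 - 36} \cdot 0 = - \frac{-27}{31} \cdot 0 = \left(-1\right) \left(- \frac{27}{31}\right) 0 = \frac{27}{31} \cdot 0 = 0$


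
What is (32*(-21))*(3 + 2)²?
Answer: -16800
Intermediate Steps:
(32*(-21))*(3 + 2)² = -672*5² = -672*25 = -16800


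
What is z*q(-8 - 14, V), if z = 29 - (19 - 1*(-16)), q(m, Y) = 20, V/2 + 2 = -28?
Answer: -120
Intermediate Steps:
V = -60 (V = -4 + 2*(-28) = -4 - 56 = -60)
z = -6 (z = 29 - (19 + 16) = 29 - 1*35 = 29 - 35 = -6)
z*q(-8 - 14, V) = -6*20 = -120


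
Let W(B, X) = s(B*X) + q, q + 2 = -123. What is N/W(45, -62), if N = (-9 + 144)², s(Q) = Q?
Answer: -3645/583 ≈ -6.2521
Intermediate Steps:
q = -125 (q = -2 - 123 = -125)
W(B, X) = -125 + B*X (W(B, X) = B*X - 125 = -125 + B*X)
N = 18225 (N = 135² = 18225)
N/W(45, -62) = 18225/(-125 + 45*(-62)) = 18225/(-125 - 2790) = 18225/(-2915) = 18225*(-1/2915) = -3645/583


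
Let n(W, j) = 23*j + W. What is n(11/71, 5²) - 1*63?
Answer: 36363/71 ≈ 512.16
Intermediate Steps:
n(W, j) = W + 23*j
n(11/71, 5²) - 1*63 = (11/71 + 23*5²) - 1*63 = (11*(1/71) + 23*25) - 63 = (11/71 + 575) - 63 = 40836/71 - 63 = 36363/71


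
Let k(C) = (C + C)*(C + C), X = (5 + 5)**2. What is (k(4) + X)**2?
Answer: 26896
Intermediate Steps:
X = 100 (X = 10**2 = 100)
k(C) = 4*C**2 (k(C) = (2*C)*(2*C) = 4*C**2)
(k(4) + X)**2 = (4*4**2 + 100)**2 = (4*16 + 100)**2 = (64 + 100)**2 = 164**2 = 26896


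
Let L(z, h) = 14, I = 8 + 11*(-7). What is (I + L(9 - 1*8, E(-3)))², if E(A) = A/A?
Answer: 3025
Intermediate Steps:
E(A) = 1
I = -69 (I = 8 - 77 = -69)
(I + L(9 - 1*8, E(-3)))² = (-69 + 14)² = (-55)² = 3025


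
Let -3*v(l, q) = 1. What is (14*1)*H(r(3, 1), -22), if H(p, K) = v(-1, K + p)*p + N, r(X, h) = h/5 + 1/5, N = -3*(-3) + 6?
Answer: 3122/15 ≈ 208.13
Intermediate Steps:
N = 15 (N = 9 + 6 = 15)
v(l, q) = -1/3 (v(l, q) = -1/3*1 = -1/3)
r(X, h) = 1/5 + h/5 (r(X, h) = h*(1/5) + 1*(1/5) = h/5 + 1/5 = 1/5 + h/5)
H(p, K) = 15 - p/3 (H(p, K) = -p/3 + 15 = 15 - p/3)
(14*1)*H(r(3, 1), -22) = (14*1)*(15 - (1/5 + (1/5)*1)/3) = 14*(15 - (1/5 + 1/5)/3) = 14*(15 - 1/3*2/5) = 14*(15 - 2/15) = 14*(223/15) = 3122/15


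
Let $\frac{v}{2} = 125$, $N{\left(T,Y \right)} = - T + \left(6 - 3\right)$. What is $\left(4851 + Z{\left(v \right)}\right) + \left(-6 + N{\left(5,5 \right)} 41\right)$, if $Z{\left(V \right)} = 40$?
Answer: $4803$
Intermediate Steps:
$N{\left(T,Y \right)} = 3 - T$ ($N{\left(T,Y \right)} = - T + \left(6 - 3\right) = - T + 3 = 3 - T$)
$v = 250$ ($v = 2 \cdot 125 = 250$)
$\left(4851 + Z{\left(v \right)}\right) + \left(-6 + N{\left(5,5 \right)} 41\right) = \left(4851 + 40\right) + \left(-6 + \left(3 - 5\right) 41\right) = 4891 + \left(-6 + \left(3 - 5\right) 41\right) = 4891 - 88 = 4803$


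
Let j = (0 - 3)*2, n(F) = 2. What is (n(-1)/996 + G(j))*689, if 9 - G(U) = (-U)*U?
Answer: 15441179/498 ≈ 31006.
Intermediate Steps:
j = -6 (j = -3*2 = -6)
G(U) = 9 + U² (G(U) = 9 - (-U)*U = 9 - (-1)*U² = 9 + U²)
(n(-1)/996 + G(j))*689 = (2/996 + (9 + (-6)²))*689 = (2*(1/996) + (9 + 36))*689 = (1/498 + 45)*689 = (22411/498)*689 = 15441179/498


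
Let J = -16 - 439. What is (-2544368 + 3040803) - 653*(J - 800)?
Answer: 1315950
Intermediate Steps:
J = -455
(-2544368 + 3040803) - 653*(J - 800) = (-2544368 + 3040803) - 653*(-455 - 800) = 496435 - 653*(-1255) = 496435 + 819515 = 1315950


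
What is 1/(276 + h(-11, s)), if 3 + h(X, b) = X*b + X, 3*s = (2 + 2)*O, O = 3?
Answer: 1/218 ≈ 0.0045872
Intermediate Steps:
s = 4 (s = ((2 + 2)*3)/3 = (4*3)/3 = (⅓)*12 = 4)
h(X, b) = -3 + X + X*b (h(X, b) = -3 + (X*b + X) = -3 + (X + X*b) = -3 + X + X*b)
1/(276 + h(-11, s)) = 1/(276 + (-3 - 11 - 11*4)) = 1/(276 + (-3 - 11 - 44)) = 1/(276 - 58) = 1/218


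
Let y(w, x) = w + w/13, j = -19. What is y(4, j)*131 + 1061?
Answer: 21129/13 ≈ 1625.3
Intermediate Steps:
y(w, x) = 14*w/13 (y(w, x) = w + w*(1/13) = w + w/13 = 14*w/13)
y(4, j)*131 + 1061 = ((14/13)*4)*131 + 1061 = (56/13)*131 + 1061 = 7336/13 + 1061 = 21129/13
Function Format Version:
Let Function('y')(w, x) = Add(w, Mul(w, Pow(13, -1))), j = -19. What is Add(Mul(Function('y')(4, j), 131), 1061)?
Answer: Rational(21129, 13) ≈ 1625.3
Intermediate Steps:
Function('y')(w, x) = Mul(Rational(14, 13), w) (Function('y')(w, x) = Add(w, Mul(w, Rational(1, 13))) = Add(w, Mul(Rational(1, 13), w)) = Mul(Rational(14, 13), w))
Add(Mul(Function('y')(4, j), 131), 1061) = Add(Mul(Mul(Rational(14, 13), 4), 131), 1061) = Add(Mul(Rational(56, 13), 131), 1061) = Add(Rational(7336, 13), 1061) = Rational(21129, 13)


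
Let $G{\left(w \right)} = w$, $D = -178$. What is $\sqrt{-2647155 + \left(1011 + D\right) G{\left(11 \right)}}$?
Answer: $34 i \sqrt{2282} \approx 1624.2 i$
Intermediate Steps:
$\sqrt{-2647155 + \left(1011 + D\right) G{\left(11 \right)}} = \sqrt{-2647155 + \left(1011 - 178\right) 11} = \sqrt{-2647155 + 833 \cdot 11} = \sqrt{-2647155 + 9163} = \sqrt{-2637992} = 34 i \sqrt{2282}$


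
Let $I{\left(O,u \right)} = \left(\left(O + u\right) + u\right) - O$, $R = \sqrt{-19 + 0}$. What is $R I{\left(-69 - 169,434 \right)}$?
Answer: $868 i \sqrt{19} \approx 3783.5 i$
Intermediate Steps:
$R = i \sqrt{19}$ ($R = \sqrt{-19} = i \sqrt{19} \approx 4.3589 i$)
$I{\left(O,u \right)} = 2 u$ ($I{\left(O,u \right)} = \left(O + 2 u\right) - O = 2 u$)
$R I{\left(-69 - 169,434 \right)} = i \sqrt{19} \cdot 2 \cdot 434 = i \sqrt{19} \cdot 868 = 868 i \sqrt{19}$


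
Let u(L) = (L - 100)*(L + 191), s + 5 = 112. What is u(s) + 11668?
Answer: 13754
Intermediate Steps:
s = 107 (s = -5 + 112 = 107)
u(L) = (-100 + L)*(191 + L)
u(s) + 11668 = (-19100 + 107² + 91*107) + 11668 = (-19100 + 11449 + 9737) + 11668 = 2086 + 11668 = 13754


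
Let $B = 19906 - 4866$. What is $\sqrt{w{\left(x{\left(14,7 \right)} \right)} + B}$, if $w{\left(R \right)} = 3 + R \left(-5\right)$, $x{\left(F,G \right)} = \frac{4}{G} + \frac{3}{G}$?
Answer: $\sqrt{15038} \approx 122.63$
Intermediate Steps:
$x{\left(F,G \right)} = \frac{7}{G}$
$w{\left(R \right)} = 3 - 5 R$
$B = 15040$ ($B = 19906 - 4866 = 15040$)
$\sqrt{w{\left(x{\left(14,7 \right)} \right)} + B} = \sqrt{\left(3 - 5 \cdot \frac{7}{7}\right) + 15040} = \sqrt{\left(3 - 5 \cdot 7 \cdot \frac{1}{7}\right) + 15040} = \sqrt{\left(3 - 5\right) + 15040} = \sqrt{-2 + 15040} = \sqrt{15038}$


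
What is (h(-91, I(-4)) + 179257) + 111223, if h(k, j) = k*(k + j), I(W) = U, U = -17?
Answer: 300308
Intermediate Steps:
I(W) = -17
h(k, j) = k*(j + k)
(h(-91, I(-4)) + 179257) + 111223 = (-91*(-17 - 91) + 179257) + 111223 = (-91*(-108) + 179257) + 111223 = (9828 + 179257) + 111223 = 189085 + 111223 = 300308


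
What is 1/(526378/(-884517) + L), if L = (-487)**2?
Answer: 884517/209779485995 ≈ 4.2164e-6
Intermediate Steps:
L = 237169
1/(526378/(-884517) + L) = 1/(526378/(-884517) + 237169) = 1/(526378*(-1/884517) + 237169) = 1/(-526378/884517 + 237169) = 1/(209779485995/884517) = 884517/209779485995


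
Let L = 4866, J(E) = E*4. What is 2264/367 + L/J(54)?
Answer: 379141/13212 ≈ 28.697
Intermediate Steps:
J(E) = 4*E
2264/367 + L/J(54) = 2264/367 + 4866/((4*54)) = 2264*(1/367) + 4866/216 = 2264/367 + 4866*(1/216) = 2264/367 + 811/36 = 379141/13212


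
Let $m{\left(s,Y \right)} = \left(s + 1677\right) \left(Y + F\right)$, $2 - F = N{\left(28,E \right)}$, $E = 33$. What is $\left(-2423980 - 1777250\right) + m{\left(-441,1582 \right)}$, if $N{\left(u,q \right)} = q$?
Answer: $-2284194$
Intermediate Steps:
$F = -31$ ($F = 2 - 33 = -31$)
$m{\left(s,Y \right)} = \left(-31 + Y\right) \left(1677 + s\right)$ ($m{\left(s,Y \right)} = \left(s + 1677\right) \left(Y - 31\right) = \left(1677 + s\right) \left(-31 + Y\right) = \left(-31 + Y\right) \left(1677 + s\right)$)
$\left(-2423980 - 1777250\right) + m{\left(-441,1582 \right)} = \left(-2423980 - 1777250\right) + \left(-51987 - -13671 + 1677 \cdot 1582 + 1582 \left(-441\right)\right) = \left(-2423980 - 1777250\right) + \left(-51987 + 13671 + 2653014 - 697662\right) = \left(-2423980 - 1777250\right) + 1917036 = -4201230 + 1917036 = -2284194$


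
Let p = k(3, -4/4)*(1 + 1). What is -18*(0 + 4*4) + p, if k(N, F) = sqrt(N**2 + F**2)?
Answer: -288 + 2*sqrt(10) ≈ -281.68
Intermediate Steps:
k(N, F) = sqrt(F**2 + N**2)
p = 2*sqrt(10) (p = sqrt((-4/4)**2 + 3**2)*(1 + 1) = sqrt((-4*1/4)**2 + 9)*2 = sqrt((-1)**2 + 9)*2 = sqrt(1 + 9)*2 = sqrt(10)*2 = 2*sqrt(10) ≈ 6.3246)
-18*(0 + 4*4) + p = -18*(0 + 4*4) + 2*sqrt(10) = -18*(0 + 16) + 2*sqrt(10) = -18*16 + 2*sqrt(10) = -288 + 2*sqrt(10)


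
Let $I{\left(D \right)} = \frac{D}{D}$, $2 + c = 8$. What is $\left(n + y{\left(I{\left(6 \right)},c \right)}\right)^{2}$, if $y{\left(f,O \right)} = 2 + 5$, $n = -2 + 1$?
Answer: $36$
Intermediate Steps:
$c = 6$ ($c = -2 + 8 = 6$)
$I{\left(D \right)} = 1$
$n = -1$
$y{\left(f,O \right)} = 7$
$\left(n + y{\left(I{\left(6 \right)},c \right)}\right)^{2} = \left(-1 + 7\right)^{2} = 6^{2} = 36$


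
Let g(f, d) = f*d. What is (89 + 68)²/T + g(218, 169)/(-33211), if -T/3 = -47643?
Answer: -4447172279/4746815019 ≈ -0.93688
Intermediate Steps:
T = 142929 (T = -3*(-47643) = 142929)
g(f, d) = d*f
(89 + 68)²/T + g(218, 169)/(-33211) = (89 + 68)²/142929 + (169*218)/(-33211) = 157²*(1/142929) + 36842*(-1/33211) = 24649*(1/142929) - 36842/33211 = 24649/142929 - 36842/33211 = -4447172279/4746815019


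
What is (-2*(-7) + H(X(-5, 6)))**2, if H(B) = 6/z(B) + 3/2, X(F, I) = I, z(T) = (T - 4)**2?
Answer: 289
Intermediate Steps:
z(T) = (-4 + T)**2
H(B) = 3/2 + 6/(-4 + B)**2 (H(B) = 6/((-4 + B)**2) + 3/2 = 6/(-4 + B)**2 + 3*(1/2) = 6/(-4 + B)**2 + 3/2 = 3/2 + 6/(-4 + B)**2)
(-2*(-7) + H(X(-5, 6)))**2 = (-2*(-7) + (3/2 + 6/(-4 + 6)**2))**2 = (14 + (3/2 + 6/2**2))**2 = (14 + (3/2 + 6*(1/4)))**2 = (14 + (3/2 + 3/2))**2 = (14 + 3)**2 = 17**2 = 289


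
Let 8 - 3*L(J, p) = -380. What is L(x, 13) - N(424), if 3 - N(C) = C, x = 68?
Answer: 1651/3 ≈ 550.33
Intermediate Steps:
L(J, p) = 388/3 (L(J, p) = 8/3 - 1/3*(-380) = 8/3 + 380/3 = 388/3)
N(C) = 3 - C
L(x, 13) - N(424) = 388/3 - (3 - 1*424) = 388/3 - (3 - 424) = 388/3 - 1*(-421) = 388/3 + 421 = 1651/3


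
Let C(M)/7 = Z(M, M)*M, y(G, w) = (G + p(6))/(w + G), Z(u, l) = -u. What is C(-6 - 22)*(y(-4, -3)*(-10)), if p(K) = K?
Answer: -15680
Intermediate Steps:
y(G, w) = (6 + G)/(G + w) (y(G, w) = (G + 6)/(w + G) = (6 + G)/(G + w))
C(M) = -7*M² (C(M) = 7*((-M)*M) = 7*(-M²) = -7*M²)
C(-6 - 22)*(y(-4, -3)*(-10)) = (-7*(-6 - 22)²)*(((6 - 4)/(-4 - 3))*(-10)) = (-7*(-28)²)*((2/(-7))*(-10)) = (-7*784)*(-⅐*2*(-10)) = -(-1568)*(-10) = -5488*20/7 = -15680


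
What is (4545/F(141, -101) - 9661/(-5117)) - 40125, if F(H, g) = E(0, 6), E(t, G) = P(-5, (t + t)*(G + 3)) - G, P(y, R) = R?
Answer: -418372183/10234 ≈ -40881.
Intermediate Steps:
E(t, G) = -G + 2*t*(3 + G) (E(t, G) = (t + t)*(G + 3) - G = (2*t)*(3 + G) - G = 2*t*(3 + G) - G = -G + 2*t*(3 + G))
F(H, g) = -6 (F(H, g) = -1*6 + 2*0*(3 + 6) = -6 + 2*0*9 = -6 + 0 = -6)
(4545/F(141, -101) - 9661/(-5117)) - 40125 = (4545/(-6) - 9661/(-5117)) - 40125 = (4545*(-⅙) - 9661*(-1/5117)) - 40125 = (-1515/2 + 9661/5117) - 40125 = -7732933/10234 - 40125 = -418372183/10234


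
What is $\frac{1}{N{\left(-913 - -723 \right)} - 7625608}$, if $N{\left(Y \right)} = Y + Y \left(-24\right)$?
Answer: $- \frac{1}{7621238} \approx -1.3121 \cdot 10^{-7}$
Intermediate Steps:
$N{\left(Y \right)} = - 23 Y$ ($N{\left(Y \right)} = Y - 24 Y = - 23 Y$)
$\frac{1}{N{\left(-913 - -723 \right)} - 7625608} = \frac{1}{- 23 \left(-913 - -723\right) - 7625608} = \frac{1}{- 23 \left(-913 + 723\right) - 7625608} = \frac{1}{\left(-23\right) \left(-190\right) - 7625608} = \frac{1}{4370 - 7625608} = \frac{1}{-7621238} = - \frac{1}{7621238}$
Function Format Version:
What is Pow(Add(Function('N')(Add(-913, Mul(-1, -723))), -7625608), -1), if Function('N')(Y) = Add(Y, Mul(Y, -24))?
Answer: Rational(-1, 7621238) ≈ -1.3121e-7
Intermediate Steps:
Function('N')(Y) = Mul(-23, Y) (Function('N')(Y) = Add(Y, Mul(-24, Y)) = Mul(-23, Y))
Pow(Add(Function('N')(Add(-913, Mul(-1, -723))), -7625608), -1) = Pow(Add(Mul(-23, Add(-913, Mul(-1, -723))), -7625608), -1) = Pow(Add(Mul(-23, Add(-913, 723)), -7625608), -1) = Pow(Add(Mul(-23, -190), -7625608), -1) = Pow(Add(4370, -7625608), -1) = Pow(-7621238, -1) = Rational(-1, 7621238)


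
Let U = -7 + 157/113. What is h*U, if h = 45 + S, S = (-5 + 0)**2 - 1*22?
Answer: -30432/113 ≈ -269.31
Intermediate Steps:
S = 3 (S = (-5)**2 - 22 = 25 - 22 = 3)
U = -634/113 (U = -7 + 157*(1/113) = -7 + 157/113 = -634/113 ≈ -5.6106)
h = 48 (h = 45 + 3 = 48)
h*U = 48*(-634/113) = -30432/113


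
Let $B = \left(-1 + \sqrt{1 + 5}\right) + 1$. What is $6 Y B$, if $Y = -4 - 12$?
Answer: $- 96 \sqrt{6} \approx -235.15$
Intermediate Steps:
$Y = -16$ ($Y = -4 - 12 = -16$)
$B = \sqrt{6}$ ($B = \left(-1 + \sqrt{6}\right) + 1 = \sqrt{6} \approx 2.4495$)
$6 Y B = 6 \left(-16\right) \sqrt{6} = - 96 \sqrt{6}$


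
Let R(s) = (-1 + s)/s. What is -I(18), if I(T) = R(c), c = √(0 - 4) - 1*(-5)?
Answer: -24/29 - 2*I/29 ≈ -0.82759 - 0.068966*I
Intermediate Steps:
c = 5 + 2*I (c = √(-4) + 5 = 2*I + 5 = 5 + 2*I ≈ 5.0 + 2.0*I)
R(s) = (-1 + s)/s
I(T) = (4 + 2*I)*(5 - 2*I)/29 (I(T) = (-1 + (5 + 2*I))/(5 + 2*I) = ((5 - 2*I)/29)*(4 + 2*I) = (4 + 2*I)*(5 - 2*I)/29)
-I(18) = -(24/29 + 2*I/29) = -24/29 - 2*I/29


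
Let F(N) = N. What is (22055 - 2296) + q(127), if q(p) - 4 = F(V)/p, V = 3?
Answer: 2509904/127 ≈ 19763.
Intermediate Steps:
q(p) = 4 + 3/p
(22055 - 2296) + q(127) = (22055 - 2296) + (4 + 3/127) = 19759 + (4 + 3*(1/127)) = 19759 + (4 + 3/127) = 19759 + 511/127 = 2509904/127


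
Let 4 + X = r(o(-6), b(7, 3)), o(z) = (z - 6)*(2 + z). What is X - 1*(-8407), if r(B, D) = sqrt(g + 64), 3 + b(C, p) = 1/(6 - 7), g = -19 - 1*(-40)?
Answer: 8403 + sqrt(85) ≈ 8412.2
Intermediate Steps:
g = 21 (g = -19 + 40 = 21)
o(z) = (-6 + z)*(2 + z)
b(C, p) = -4 (b(C, p) = -3 + 1/(6 - 7) = -3 + 1/(-1) = -3 - 1 = -4)
r(B, D) = sqrt(85) (r(B, D) = sqrt(21 + 64) = sqrt(85))
X = -4 + sqrt(85) ≈ 5.2195
X - 1*(-8407) = (-4 + sqrt(85)) - 1*(-8407) = (-4 + sqrt(85)) + 8407 = 8403 + sqrt(85)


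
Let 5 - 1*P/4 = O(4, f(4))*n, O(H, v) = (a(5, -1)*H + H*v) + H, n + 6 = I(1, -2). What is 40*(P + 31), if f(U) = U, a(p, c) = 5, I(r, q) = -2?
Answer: 53240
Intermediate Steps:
n = -8 (n = -6 - 2 = -8)
O(H, v) = 6*H + H*v (O(H, v) = (5*H + H*v) + H = 6*H + H*v)
P = 1300 (P = 20 - 4*4*(6 + 4)*(-8) = 20 - 4*4*10*(-8) = 20 - 160*(-8) = 20 - 4*(-320) = 20 + 1280 = 1300)
40*(P + 31) = 40*(1300 + 31) = 40*1331 = 53240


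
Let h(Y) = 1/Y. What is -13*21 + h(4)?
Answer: -1091/4 ≈ -272.75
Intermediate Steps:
-13*21 + h(4) = -13*21 + 1/4 = -273 + ¼ = -1091/4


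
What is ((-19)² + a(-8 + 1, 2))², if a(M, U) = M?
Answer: 125316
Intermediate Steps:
((-19)² + a(-8 + 1, 2))² = ((-19)² + (-8 + 1))² = (361 - 7)² = 354² = 125316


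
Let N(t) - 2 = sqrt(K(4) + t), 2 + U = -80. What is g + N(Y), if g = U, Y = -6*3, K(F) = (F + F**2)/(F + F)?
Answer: -80 + I*sqrt(62)/2 ≈ -80.0 + 3.937*I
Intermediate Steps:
K(F) = (F + F**2)/(2*F) (K(F) = (F + F**2)/((2*F)) = (F + F**2)*(1/(2*F)) = (F + F**2)/(2*F))
Y = -18 (Y = -1*18 = -18)
U = -82 (U = -2 - 80 = -82)
g = -82
N(t) = 2 + sqrt(5/2 + t) (N(t) = 2 + sqrt((1/2 + (1/2)*4) + t) = 2 + sqrt((1/2 + 2) + t) = 2 + sqrt(5/2 + t))
g + N(Y) = -82 + (2 + sqrt(10 + 4*(-18))/2) = -82 + (2 + sqrt(10 - 72)/2) = -82 + (2 + sqrt(-62)/2) = -82 + (2 + (I*sqrt(62))/2) = -82 + (2 + I*sqrt(62)/2) = -80 + I*sqrt(62)/2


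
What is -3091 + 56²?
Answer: 45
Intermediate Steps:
-3091 + 56² = -3091 + 3136 = 45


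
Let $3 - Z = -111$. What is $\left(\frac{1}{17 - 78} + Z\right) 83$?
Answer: $\frac{577099}{61} \approx 9460.6$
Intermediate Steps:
$Z = 114$ ($Z = 3 - -111 = 3 + 111 = 114$)
$\left(\frac{1}{17 - 78} + Z\right) 83 = \left(\frac{1}{17 - 78} + 114\right) 83 = \left(\frac{1}{-61} + 114\right) 83 = \left(- \frac{1}{61} + 114\right) 83 = \frac{6953}{61} \cdot 83 = \frac{577099}{61}$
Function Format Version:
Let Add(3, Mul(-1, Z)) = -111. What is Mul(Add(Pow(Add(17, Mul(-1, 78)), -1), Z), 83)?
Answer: Rational(577099, 61) ≈ 9460.6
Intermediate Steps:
Z = 114 (Z = Add(3, Mul(-1, -111)) = Add(3, 111) = 114)
Mul(Add(Pow(Add(17, Mul(-1, 78)), -1), Z), 83) = Mul(Add(Pow(Add(17, Mul(-1, 78)), -1), 114), 83) = Mul(Add(Pow(Add(17, -78), -1), 114), 83) = Mul(Add(Pow(-61, -1), 114), 83) = Mul(Add(Rational(-1, 61), 114), 83) = Mul(Rational(6953, 61), 83) = Rational(577099, 61)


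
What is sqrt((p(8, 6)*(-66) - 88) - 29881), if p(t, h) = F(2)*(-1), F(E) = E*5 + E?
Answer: I*sqrt(29177) ≈ 170.81*I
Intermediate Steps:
F(E) = 6*E (F(E) = 5*E + E = 6*E)
p(t, h) = -12 (p(t, h) = (6*2)*(-1) = 12*(-1) = -12)
sqrt((p(8, 6)*(-66) - 88) - 29881) = sqrt((-12*(-66) - 88) - 29881) = sqrt((792 - 88) - 29881) = sqrt(704 - 29881) = sqrt(-29177) = I*sqrt(29177)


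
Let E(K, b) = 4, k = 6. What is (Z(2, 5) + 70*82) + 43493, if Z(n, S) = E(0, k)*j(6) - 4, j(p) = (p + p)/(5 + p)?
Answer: 541567/11 ≈ 49233.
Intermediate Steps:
j(p) = 2*p/(5 + p) (j(p) = (2*p)/(5 + p) = 2*p/(5 + p))
Z(n, S) = 4/11 (Z(n, S) = 4*(2*6/(5 + 6)) - 4 = 4*(2*6/11) - 4 = 4*(2*6*(1/11)) - 4 = 4*(12/11) - 4 = 48/11 - 4 = 4/11)
(Z(2, 5) + 70*82) + 43493 = (4/11 + 70*82) + 43493 = (4/11 + 5740) + 43493 = 63144/11 + 43493 = 541567/11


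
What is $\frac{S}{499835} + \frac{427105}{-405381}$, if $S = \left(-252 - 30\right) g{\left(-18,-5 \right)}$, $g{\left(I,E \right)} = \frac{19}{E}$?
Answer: $- \frac{1065238106977}{1013118060675} \approx -1.0514$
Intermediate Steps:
$S = \frac{5358}{5}$ ($S = \left(-252 - 30\right) \frac{19}{-5} = - 282 \cdot 19 \left(- \frac{1}{5}\right) = \left(-282\right) \left(- \frac{19}{5}\right) = \frac{5358}{5} \approx 1071.6$)
$\frac{S}{499835} + \frac{427105}{-405381} = \frac{5358}{5 \cdot 499835} + \frac{427105}{-405381} = \frac{5358}{5} \cdot \frac{1}{499835} + 427105 \left(- \frac{1}{405381}\right) = \frac{5358}{2499175} - \frac{427105}{405381} = - \frac{1065238106977}{1013118060675}$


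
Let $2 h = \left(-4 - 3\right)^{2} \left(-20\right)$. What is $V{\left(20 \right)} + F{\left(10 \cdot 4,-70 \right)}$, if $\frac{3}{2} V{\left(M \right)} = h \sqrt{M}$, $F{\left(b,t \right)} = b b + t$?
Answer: $1530 - \frac{1960 \sqrt{5}}{3} \approx 69.102$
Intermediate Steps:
$F{\left(b,t \right)} = t + b^{2}$ ($F{\left(b,t \right)} = b^{2} + t = t + b^{2}$)
$h = -490$ ($h = \frac{\left(-4 - 3\right)^{2} \left(-20\right)}{2} = \frac{\left(-7\right)^{2} \left(-20\right)}{2} = \frac{49 \left(-20\right)}{2} = \frac{1}{2} \left(-980\right) = -490$)
$V{\left(M \right)} = - \frac{980 \sqrt{M}}{3}$ ($V{\left(M \right)} = \frac{2 \left(- 490 \sqrt{M}\right)}{3} = - \frac{980 \sqrt{M}}{3}$)
$V{\left(20 \right)} + F{\left(10 \cdot 4,-70 \right)} = - \frac{980 \sqrt{20}}{3} - \left(70 - \left(10 \cdot 4\right)^{2}\right) = - \frac{980 \cdot 2 \sqrt{5}}{3} - \left(70 - 40^{2}\right) = - \frac{1960 \sqrt{5}}{3} + \left(-70 + 1600\right) = - \frac{1960 \sqrt{5}}{3} + 1530 = 1530 - \frac{1960 \sqrt{5}}{3}$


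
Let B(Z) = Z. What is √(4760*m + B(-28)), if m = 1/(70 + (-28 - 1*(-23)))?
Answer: 14*√39/13 ≈ 6.7254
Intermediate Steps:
m = 1/65 (m = 1/(70 + (-28 + 23)) = 1/(70 - 5) = 1/65 ≈ 0.015385)
√(4760*m + B(-28)) = √(4760*(1/65) - 28) = √(952/13 - 28) = √(588/13) = 14*√39/13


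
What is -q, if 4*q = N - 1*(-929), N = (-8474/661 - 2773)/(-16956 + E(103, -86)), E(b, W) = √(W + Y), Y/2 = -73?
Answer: -44144962078451/190041577048 - 1841427*I*√58/380083154096 ≈ -232.29 - 3.6897e-5*I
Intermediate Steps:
Y = -146 (Y = 2*(-73) = -146)
E(b, W) = √(-146 + W) (E(b, W) = √(W - 146) = √(-146 + W))
N = -1841427/(661*(-16956 + 2*I*√58)) (N = (-8474/661 - 2773)/(-16956 + √(-146 - 86)) = (-8474*1/661 - 2773)/(-16956 + √(-232)) = (-8474/661 - 2773)/(-16956 + 2*I*√58) = -1841427/(661*(-16956 + 2*I*√58)) ≈ 0.1643 + 0.00014759*I)
q = 44144962078451/190041577048 + 1841427*I*√58/380083154096 (q = ((7805809053/47510394262 + 1841427*I*√58/95020788524) - 1*(-929))/4 = ((7805809053/47510394262 + 1841427*I*√58/95020788524) + 929)/4 = (44144962078451/47510394262 + 1841427*I*√58/95020788524)/4 = 44144962078451/190041577048 + 1841427*I*√58/380083154096 ≈ 232.29 + 3.6897e-5*I)
-q = -(44144962078451/190041577048 + 1841427*I*√58/380083154096) = -44144962078451/190041577048 - 1841427*I*√58/380083154096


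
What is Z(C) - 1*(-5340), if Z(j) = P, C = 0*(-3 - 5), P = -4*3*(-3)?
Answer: 5376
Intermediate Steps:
P = 36 (P = -12*(-3) = 36)
C = 0 (C = 0*(-8) = 0)
Z(j) = 36
Z(C) - 1*(-5340) = 36 - 1*(-5340) = 36 + 5340 = 5376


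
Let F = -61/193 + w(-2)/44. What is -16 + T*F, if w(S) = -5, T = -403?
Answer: 1334675/8492 ≈ 157.17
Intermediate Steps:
F = -3649/8492 (F = -61/193 - 5/44 = -3649/8492 ≈ -0.42970)
-16 + T*F = -16 - 403*(-3649/8492) = -16 + 1470547/8492 = 1334675/8492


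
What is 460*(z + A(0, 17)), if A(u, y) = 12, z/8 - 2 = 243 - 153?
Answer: 344080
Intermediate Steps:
z = 736 (z = 16 + 8*(243 - 153) = 16 + 8*90 = 16 + 720 = 736)
460*(z + A(0, 17)) = 460*(736 + 12) = 460*748 = 344080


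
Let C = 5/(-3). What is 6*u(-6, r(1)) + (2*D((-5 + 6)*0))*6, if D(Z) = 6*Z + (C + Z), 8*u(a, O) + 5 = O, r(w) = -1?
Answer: -49/2 ≈ -24.500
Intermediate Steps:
C = -5/3 (C = 5*(-⅓) = -5/3 ≈ -1.6667)
u(a, O) = -5/8 + O/8
D(Z) = -5/3 + 7*Z (D(Z) = 6*Z + (-5/3 + Z) = -5/3 + 7*Z)
6*u(-6, r(1)) + (2*D((-5 + 6)*0))*6 = 6*(-5/8 + (⅛)*(-1)) + (2*(-5/3 + 7*((-5 + 6)*0)))*6 = 6*(-5/8 - ⅛) + (2*(-5/3 + 7*(1*0)))*6 = 6*(-¾) + (2*(-5/3 + 7*0))*6 = -9/2 + (2*(-5/3 + 0))*6 = -9/2 + (2*(-5/3))*6 = -9/2 - 10/3*6 = -9/2 - 20 = -49/2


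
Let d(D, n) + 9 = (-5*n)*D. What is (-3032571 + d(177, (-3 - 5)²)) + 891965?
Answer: -2197255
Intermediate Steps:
d(D, n) = -9 - 5*D*n (d(D, n) = -9 + (-5*n)*D = -9 - 5*D*n)
(-3032571 + d(177, (-3 - 5)²)) + 891965 = (-3032571 + (-9 - 5*177*(-3 - 5)²)) + 891965 = (-3032571 + (-9 - 5*177*(-8)²)) + 891965 = (-3032571 + (-9 - 5*177*64)) + 891965 = (-3032571 + (-9 - 56640)) + 891965 = (-3032571 - 56649) + 891965 = -3089220 + 891965 = -2197255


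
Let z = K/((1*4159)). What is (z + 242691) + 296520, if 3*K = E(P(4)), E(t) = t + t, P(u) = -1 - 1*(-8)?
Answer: 6727735661/12477 ≈ 5.3921e+5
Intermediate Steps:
P(u) = 7 (P(u) = -1 + 8 = 7)
E(t) = 2*t
K = 14/3 (K = (2*7)/3 = (1/3)*14 = 14/3 ≈ 4.6667)
z = 14/12477 (z = 14/(3*((1*4159))) = (14/3)/4159 = (14/3)*(1/4159) = 14/12477 ≈ 0.0011221)
(z + 242691) + 296520 = (14/12477 + 242691) + 296520 = 3028055621/12477 + 296520 = 6727735661/12477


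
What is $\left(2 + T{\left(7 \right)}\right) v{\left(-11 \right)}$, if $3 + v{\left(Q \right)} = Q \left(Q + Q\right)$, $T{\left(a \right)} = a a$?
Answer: $12189$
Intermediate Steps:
$T{\left(a \right)} = a^{2}$
$v{\left(Q \right)} = -3 + 2 Q^{2}$ ($v{\left(Q \right)} = -3 + Q \left(Q + Q\right) = -3 + Q 2 Q = -3 + 2 Q^{2}$)
$\left(2 + T{\left(7 \right)}\right) v{\left(-11 \right)} = \left(2 + 7^{2}\right) \left(-3 + 2 \left(-11\right)^{2}\right) = \left(2 + 49\right) \left(-3 + 2 \cdot 121\right) = 51 \left(-3 + 242\right) = 51 \cdot 239 = 12189$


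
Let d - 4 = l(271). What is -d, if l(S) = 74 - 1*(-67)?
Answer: -145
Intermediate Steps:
l(S) = 141 (l(S) = 74 + 67 = 141)
d = 145 (d = 4 + 141 = 145)
-d = -1*145 = -145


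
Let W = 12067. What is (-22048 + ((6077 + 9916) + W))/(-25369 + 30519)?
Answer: 3006/2575 ≈ 1.1674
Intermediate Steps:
(-22048 + ((6077 + 9916) + W))/(-25369 + 30519) = (-22048 + ((6077 + 9916) + 12067))/(-25369 + 30519) = (-22048 + (15993 + 12067))/5150 = (-22048 + 28060)*(1/5150) = 6012*(1/5150) = 3006/2575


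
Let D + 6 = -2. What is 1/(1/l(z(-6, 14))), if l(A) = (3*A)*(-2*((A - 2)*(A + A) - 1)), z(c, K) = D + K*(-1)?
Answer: 139260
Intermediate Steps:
D = -8 (D = -6 - 2 = -8)
z(c, K) = -8 - K (z(c, K) = -8 + K*(-1) = -8 - K)
l(A) = 3*A*(2 - 4*A*(-2 + A)) (l(A) = (3*A)*(-2*((-2 + A)*(2*A) - 1)) = (3*A)*(-2*(2*A*(-2 + A) - 1)) = (3*A)*(-2*(-1 + 2*A*(-2 + A))) = (3*A)*(2 - 4*A*(-2 + A)) = 3*A*(2 - 4*A*(-2 + A)))
1/(1/l(z(-6, 14))) = 1/(1/(6*(-8 - 1*14)*(1 - 2*(-8 - 1*14)² + 4*(-8 - 1*14)))) = 1/(1/(6*(-8 - 14)*(1 - 2*(-8 - 14)² + 4*(-8 - 14)))) = 1/(1/(6*(-22)*(1 - 2*(-22)² + 4*(-22)))) = 1/(1/(6*(-22)*(1 - 2*484 - 88))) = 1/(1/(6*(-22)*(1 - 968 - 88))) = 1/(1/(6*(-22)*(-1055))) = 1/(1/139260) = 139260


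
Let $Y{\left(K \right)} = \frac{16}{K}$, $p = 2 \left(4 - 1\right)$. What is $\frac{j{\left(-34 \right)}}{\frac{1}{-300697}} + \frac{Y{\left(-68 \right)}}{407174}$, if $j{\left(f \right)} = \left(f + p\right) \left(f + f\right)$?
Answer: $- \frac{1981504228499154}{3460979} \approx -5.7253 \cdot 10^{8}$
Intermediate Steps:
$p = 6$ ($p = 2 \cdot 3 = 6$)
$j{\left(f \right)} = 2 f \left(6 + f\right)$ ($j{\left(f \right)} = \left(f + 6\right) \left(f + f\right) = \left(6 + f\right) 2 f = 2 f \left(6 + f\right)$)
$\frac{j{\left(-34 \right)}}{\frac{1}{-300697}} + \frac{Y{\left(-68 \right)}}{407174} = \frac{2 \left(-34\right) \left(6 - 34\right)}{\frac{1}{-300697}} + \frac{16 \frac{1}{-68}}{407174} = \frac{2 \left(-34\right) \left(-28\right)}{- \frac{1}{300697}} + 16 \left(- \frac{1}{68}\right) \frac{1}{407174} = 1904 \left(-300697\right) - \frac{2}{3460979} = -572527088 - \frac{2}{3460979} = - \frac{1981504228499154}{3460979}$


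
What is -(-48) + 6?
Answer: 54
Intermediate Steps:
-(-48) + 6 = -48*(-1) + 6 = 48 + 6 = 54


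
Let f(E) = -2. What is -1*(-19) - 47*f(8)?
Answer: 113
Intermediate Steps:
-1*(-19) - 47*f(8) = -1*(-19) - 47*(-2) = 19 + 94 = 113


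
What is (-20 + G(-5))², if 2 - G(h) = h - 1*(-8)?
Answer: 441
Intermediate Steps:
G(h) = -6 - h (G(h) = 2 - (h - 1*(-8)) = 2 - (h + 8) = 2 - (8 + h) = 2 + (-8 - h) = -6 - h)
(-20 + G(-5))² = (-20 + (-6 - 1*(-5)))² = (-20 + (-6 + 5))² = (-20 - 1)² = (-21)² = 441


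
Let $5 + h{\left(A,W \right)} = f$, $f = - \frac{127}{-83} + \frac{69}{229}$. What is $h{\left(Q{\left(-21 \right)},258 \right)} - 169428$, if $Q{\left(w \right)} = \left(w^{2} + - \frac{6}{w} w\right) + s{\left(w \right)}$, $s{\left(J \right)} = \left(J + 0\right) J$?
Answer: $- \frac{3220378221}{19007} \approx -1.6943 \cdot 10^{5}$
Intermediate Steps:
$s{\left(J \right)} = J^{2}$ ($s{\left(J \right)} = J J = J^{2}$)
$f = \frac{34810}{19007}$ ($f = \left(-127\right) \left(- \frac{1}{83}\right) + 69 \cdot \frac{1}{229} = \frac{127}{83} + \frac{69}{229} = \frac{34810}{19007} \approx 1.8314$)
$Q{\left(w \right)} = -6 + 2 w^{2}$ ($Q{\left(w \right)} = \left(w^{2} + - \frac{6}{w} w\right) + w^{2} = \left(w^{2} - 6\right) + w^{2} = \left(-6 + w^{2}\right) + w^{2} = -6 + 2 w^{2}$)
$h{\left(A,W \right)} = - \frac{60225}{19007}$ ($h{\left(A,W \right)} = -5 + \frac{34810}{19007} = - \frac{60225}{19007}$)
$h{\left(Q{\left(-21 \right)},258 \right)} - 169428 = - \frac{60225}{19007} - 169428 = - \frac{3220378221}{19007}$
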